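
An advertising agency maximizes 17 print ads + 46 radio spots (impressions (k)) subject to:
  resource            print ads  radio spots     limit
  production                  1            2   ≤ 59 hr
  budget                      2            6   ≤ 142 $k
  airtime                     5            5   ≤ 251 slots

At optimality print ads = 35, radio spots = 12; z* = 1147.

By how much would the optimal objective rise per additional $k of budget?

Check each constraint at x*: production 59/59 (tight); budget 142/142 (tight); airtime 235/251 (slack 16).
By complementary slackness, y = 0 for the non-binding constraint.
From A_Bᵀ y = c: 1·y_production + 2·y_budget = 17; 2·y_production + 6·y_budget = 46.
Solving: y_production = 5, y_budget = 6.
Shadow price of budget = 6.

6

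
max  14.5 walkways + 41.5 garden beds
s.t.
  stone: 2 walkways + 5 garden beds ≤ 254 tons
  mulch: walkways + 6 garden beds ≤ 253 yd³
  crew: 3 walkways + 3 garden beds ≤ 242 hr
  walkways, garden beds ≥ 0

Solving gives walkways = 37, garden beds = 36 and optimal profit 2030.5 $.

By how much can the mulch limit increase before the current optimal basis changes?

51.8

Binding constraints: stone, mulch. The basis is B = [[2,5],[1,6]] with det 7.
Per unit increase in mulch, x* moves by d = (-0.7143, 0.2857).
The basis stays optimal until walkways reaches 0; allowable increase = 51.8 yd³.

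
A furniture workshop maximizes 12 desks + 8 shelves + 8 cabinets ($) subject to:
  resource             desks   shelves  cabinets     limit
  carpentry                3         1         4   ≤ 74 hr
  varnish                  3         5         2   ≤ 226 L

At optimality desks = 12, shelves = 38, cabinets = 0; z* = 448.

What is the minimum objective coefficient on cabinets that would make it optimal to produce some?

Check each constraint at x*: carpentry 74/74 (tight); varnish 226/226 (tight).
From A_Bᵀ y = c: 3·y_carpentry + 3·y_varnish = 12; 1·y_carpentry + 5·y_varnish = 8.
→ y_carpentry = 3 and y_varnish = 1.
cabinets enters the basis when its profit ≥ yᵀa₃ = 3·4 + 1·2 = 14.

14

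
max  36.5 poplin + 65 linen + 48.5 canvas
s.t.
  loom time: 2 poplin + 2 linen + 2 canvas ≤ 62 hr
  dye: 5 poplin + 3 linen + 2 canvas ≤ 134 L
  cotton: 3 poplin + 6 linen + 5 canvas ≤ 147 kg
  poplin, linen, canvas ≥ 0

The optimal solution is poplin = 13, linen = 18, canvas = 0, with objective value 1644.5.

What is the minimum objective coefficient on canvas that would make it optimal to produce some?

At the optimum: loom time uses 62 of 62 (binding); dye uses 119 of 134 (slack = 15); cotton uses 147 of 147 (binding).
By complementary slackness, y = 0 for the non-binding constraint.
Dual feasibility on the basic columns requires 2·y_loom time + 3·y_cotton = 36.5, 2·y_loom time + 6·y_cotton = 65.
This yields shadow prices y_loom time = 4, y_cotton = 9.5.
canvas enters the basis when its profit ≥ yᵀa₃ = 4·2 + 9.5·5 = 55.5.

55.5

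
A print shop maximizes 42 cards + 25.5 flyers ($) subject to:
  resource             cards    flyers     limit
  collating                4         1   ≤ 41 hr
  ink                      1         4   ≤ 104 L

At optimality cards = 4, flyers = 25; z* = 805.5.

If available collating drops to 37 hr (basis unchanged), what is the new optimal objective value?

Both collating and ink are binding at x*.
The binding rows give the dual system: 4·y_collating + 1·y_ink = 42 and 1·y_collating + 4·y_ink = 25.5.
→ y_collating = 9.5 and y_ink = 4.
Δz = y_collating·Δb = 9.5 × (-4) = -38, so new z* = 805.5 − 38 = 767.5.

767.5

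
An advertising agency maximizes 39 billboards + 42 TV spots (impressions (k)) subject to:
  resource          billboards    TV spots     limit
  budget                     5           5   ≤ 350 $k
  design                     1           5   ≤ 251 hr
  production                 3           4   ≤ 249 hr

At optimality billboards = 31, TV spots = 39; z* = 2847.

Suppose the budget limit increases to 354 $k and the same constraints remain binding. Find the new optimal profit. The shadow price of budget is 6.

Δb = 4, so new z* = 2847 + (6)·(4) = 2847 + 24 = 2871.

2871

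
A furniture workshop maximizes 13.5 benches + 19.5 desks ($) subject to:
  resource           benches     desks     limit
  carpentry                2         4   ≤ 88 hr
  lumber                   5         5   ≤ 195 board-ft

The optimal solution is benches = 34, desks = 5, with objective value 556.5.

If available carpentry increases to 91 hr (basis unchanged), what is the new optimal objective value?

Both carpentry and lumber are binding at x*.
The binding rows give the dual system: 2·y_carpentry + 5·y_lumber = 13.5 and 4·y_carpentry + 5·y_lumber = 19.5.
Solving: y_carpentry = 3, y_lumber = 1.5.
Δz = y_carpentry·Δb = 3 × (3) = 9, so new z* = 556.5 + 9 = 565.5.

565.5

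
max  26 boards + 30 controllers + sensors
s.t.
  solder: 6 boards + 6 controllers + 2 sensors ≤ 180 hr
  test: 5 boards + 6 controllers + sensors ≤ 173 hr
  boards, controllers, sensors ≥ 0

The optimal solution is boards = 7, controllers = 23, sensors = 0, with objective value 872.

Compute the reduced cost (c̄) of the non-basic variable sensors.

-5

Check each constraint at x*: solder 180/180 (tight); test 173/173 (tight).
The binding rows give the dual system: 6·y_solder + 5·y_test = 26 and 6·y_solder + 6·y_test = 30.
Solving: y_solder = 1, y_test = 4.
Reduced cost of sensors: c₃ − yᵀa₃ = 1 − (1·2 + 4·1) = 1 − 6 = -5.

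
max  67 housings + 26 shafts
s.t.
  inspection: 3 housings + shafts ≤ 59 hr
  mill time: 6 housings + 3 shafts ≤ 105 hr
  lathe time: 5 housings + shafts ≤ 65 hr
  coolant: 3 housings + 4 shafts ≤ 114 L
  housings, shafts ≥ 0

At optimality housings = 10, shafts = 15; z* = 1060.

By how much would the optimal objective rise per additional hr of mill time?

7

Binding: mill time and lathe time. Non-binding: inspection (14 unused), coolant (24 unused).
Slack constraints have shadow price 0 (complementary slackness).
The binding rows give the dual system: 6·y_mill time + 5·y_lathe time = 67 and 3·y_mill time + 1·y_lathe time = 26.
Solving: y_mill time = 7, y_lathe time = 5.
Shadow price of mill time = 7.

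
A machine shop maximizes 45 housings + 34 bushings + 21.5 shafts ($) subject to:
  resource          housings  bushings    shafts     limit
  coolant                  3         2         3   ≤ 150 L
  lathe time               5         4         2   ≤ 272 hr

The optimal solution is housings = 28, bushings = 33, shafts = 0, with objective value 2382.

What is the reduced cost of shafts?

At the optimum: coolant uses 150 of 150 (binding); lathe time uses 272 of 272 (binding).
The binding rows give the dual system: 3·y_coolant + 5·y_lathe time = 45 and 2·y_coolant + 4·y_lathe time = 34.
This yields shadow prices y_coolant = 5, y_lathe time = 6.
Reduced cost of shafts: c₃ − yᵀa₃ = 21.5 − (5·3 + 6·2) = 21.5 − 27 = -5.5.

-5.5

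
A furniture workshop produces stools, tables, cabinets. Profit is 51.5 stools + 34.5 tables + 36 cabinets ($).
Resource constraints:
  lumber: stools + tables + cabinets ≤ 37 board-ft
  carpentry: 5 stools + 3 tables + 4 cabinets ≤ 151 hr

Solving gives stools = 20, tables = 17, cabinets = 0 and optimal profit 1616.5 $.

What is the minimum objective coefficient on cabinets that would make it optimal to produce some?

43

Both lumber and carpentry are binding at x*.
From A_Bᵀ y = c: 1·y_lumber + 5·y_carpentry = 51.5; 1·y_lumber + 3·y_carpentry = 34.5.
This yields shadow prices y_lumber = 9, y_carpentry = 8.5.
cabinets enters the basis when its profit ≥ yᵀa₃ = 9·1 + 8.5·4 = 43.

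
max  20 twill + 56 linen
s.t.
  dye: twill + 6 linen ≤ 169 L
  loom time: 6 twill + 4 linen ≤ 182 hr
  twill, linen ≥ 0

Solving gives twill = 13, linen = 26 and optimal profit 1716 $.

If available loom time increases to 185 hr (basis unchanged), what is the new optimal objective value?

1722

Check each constraint at x*: dye 169/169 (tight); loom time 182/182 (tight).
From A_Bᵀ y = c: 1·y_dye + 6·y_loom time = 20; 6·y_dye + 4·y_loom time = 56.
Solving: y_dye = 8, y_loom time = 2.
Δz = y_loom time·Δb = 2 × (3) = 6, so new z* = 1716 + 6 = 1722.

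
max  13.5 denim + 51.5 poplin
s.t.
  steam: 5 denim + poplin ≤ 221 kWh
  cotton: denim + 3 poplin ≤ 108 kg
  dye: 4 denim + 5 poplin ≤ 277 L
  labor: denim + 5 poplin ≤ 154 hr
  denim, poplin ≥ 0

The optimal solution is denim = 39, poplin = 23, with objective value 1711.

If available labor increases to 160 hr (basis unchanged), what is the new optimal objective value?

Check each constraint at x*: steam 218/221 (slack 3); cotton 108/108 (tight); dye 271/277 (slack 6); labor 154/154 (tight).
Since steam, dye are not tight, their duals are 0.
The binding rows give the dual system: 1·y_cotton + 1·y_labor = 13.5 and 3·y_cotton + 5·y_labor = 51.5.
This yields shadow prices y_cotton = 8, y_labor = 5.5.
Δz = y_labor·Δb = 5.5 × (6) = 33, so new z* = 1711 + 33 = 1744.

1744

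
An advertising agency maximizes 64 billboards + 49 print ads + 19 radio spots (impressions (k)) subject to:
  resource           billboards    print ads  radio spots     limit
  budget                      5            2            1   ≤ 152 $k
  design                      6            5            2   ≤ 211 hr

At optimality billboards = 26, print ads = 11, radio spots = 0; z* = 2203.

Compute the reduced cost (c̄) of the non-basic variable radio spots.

Check each constraint at x*: budget 152/152 (tight); design 211/211 (tight).
Dual feasibility on the basic columns requires 5·y_budget + 6·y_design = 64, 2·y_budget + 5·y_design = 49.
Solving: y_budget = 2, y_design = 9.
Reduced cost of radio spots: c₃ − yᵀa₃ = 19 − (2·1 + 9·2) = 19 − 20 = -1.

-1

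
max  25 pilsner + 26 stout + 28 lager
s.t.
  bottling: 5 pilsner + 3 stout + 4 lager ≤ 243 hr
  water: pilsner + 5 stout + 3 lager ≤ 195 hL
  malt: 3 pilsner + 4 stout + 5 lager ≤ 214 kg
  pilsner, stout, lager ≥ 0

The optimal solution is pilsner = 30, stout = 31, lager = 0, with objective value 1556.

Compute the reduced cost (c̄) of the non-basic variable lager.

Binding: bottling and malt. Non-binding: water (10 unused).
Slack constraints have shadow price 0 (complementary slackness).
From A_Bᵀ y = c: 5·y_bottling + 3·y_malt = 25; 3·y_bottling + 4·y_malt = 26.
Solving: y_bottling = 2, y_malt = 5.
Reduced cost of lager: c₃ − yᵀa₃ = 28 − (2·4 + 5·5) = 28 − 33 = -5.

-5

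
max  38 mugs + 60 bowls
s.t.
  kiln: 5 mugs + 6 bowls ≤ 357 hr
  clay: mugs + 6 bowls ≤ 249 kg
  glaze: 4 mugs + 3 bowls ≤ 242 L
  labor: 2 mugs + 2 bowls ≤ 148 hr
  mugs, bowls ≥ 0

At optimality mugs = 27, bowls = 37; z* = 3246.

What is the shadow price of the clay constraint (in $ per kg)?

Binding: kiln and clay. Non-binding: glaze (23 unused), labor (20 unused).
By complementary slackness, y = 0 for the non-binding constraints.
Dual feasibility on the basic columns requires 5·y_kiln + 1·y_clay = 38, 6·y_kiln + 6·y_clay = 60.
Solving: y_kiln = 7, y_clay = 3.
Shadow price of clay = 3.

3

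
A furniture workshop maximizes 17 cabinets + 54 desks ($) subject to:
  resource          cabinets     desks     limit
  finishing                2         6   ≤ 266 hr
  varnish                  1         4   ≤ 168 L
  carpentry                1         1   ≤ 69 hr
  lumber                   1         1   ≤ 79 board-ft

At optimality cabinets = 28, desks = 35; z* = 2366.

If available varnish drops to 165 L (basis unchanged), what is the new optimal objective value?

2357

Check each constraint at x*: finishing 266/266 (tight); varnish 168/168 (tight); carpentry 63/69 (slack 6); lumber 63/79 (slack 16).
Slack constraints have shadow price 0 (complementary slackness).
From A_Bᵀ y = c: 2·y_finishing + 1·y_varnish = 17; 6·y_finishing + 4·y_varnish = 54.
→ y_finishing = 7 and y_varnish = 3.
Δz = y_varnish·Δb = 3 × (-3) = -9, so new z* = 2366 − 9 = 2357.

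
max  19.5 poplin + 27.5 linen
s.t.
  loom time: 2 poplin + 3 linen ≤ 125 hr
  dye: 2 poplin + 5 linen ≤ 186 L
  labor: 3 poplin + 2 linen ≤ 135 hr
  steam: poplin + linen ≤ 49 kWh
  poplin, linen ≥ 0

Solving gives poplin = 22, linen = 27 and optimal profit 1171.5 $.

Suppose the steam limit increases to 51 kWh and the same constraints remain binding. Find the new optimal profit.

1178.5

Check each constraint at x*: loom time 125/125 (tight); dye 179/186 (slack 7); labor 120/135 (slack 15); steam 49/49 (tight).
Since dye, labor are not tight, their duals are 0.
From A_Bᵀ y = c: 2·y_loom time + 1·y_steam = 19.5; 3·y_loom time + 1·y_steam = 27.5.
→ y_loom time = 8 and y_steam = 3.5.
Δz = y_steam·Δb = 3.5 × (2) = 7, so new z* = 1171.5 + 7 = 1178.5.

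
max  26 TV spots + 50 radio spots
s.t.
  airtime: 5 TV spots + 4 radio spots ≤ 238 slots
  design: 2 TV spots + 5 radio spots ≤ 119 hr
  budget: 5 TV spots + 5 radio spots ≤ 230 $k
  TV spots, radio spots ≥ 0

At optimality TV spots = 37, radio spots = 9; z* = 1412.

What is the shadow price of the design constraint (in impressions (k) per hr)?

8

At the optimum: airtime uses 221 of 238 (slack = 17); design uses 119 of 119 (binding); budget uses 230 of 230 (binding).
By complementary slackness, y = 0 for the non-binding constraint.
The binding rows give the dual system: 2·y_design + 5·y_budget = 26 and 5·y_design + 5·y_budget = 50.
→ y_design = 8 and y_budget = 2.
Shadow price of design = 8.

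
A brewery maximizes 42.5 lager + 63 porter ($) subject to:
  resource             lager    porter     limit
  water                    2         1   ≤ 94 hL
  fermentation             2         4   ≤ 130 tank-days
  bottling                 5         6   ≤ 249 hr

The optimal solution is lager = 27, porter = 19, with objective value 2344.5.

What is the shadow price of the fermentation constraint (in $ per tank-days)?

Check each constraint at x*: water 73/94 (slack 21); fermentation 130/130 (tight); bottling 249/249 (tight).
By complementary slackness, y = 0 for the non-binding constraint.
The binding rows give the dual system: 2·y_fermentation + 5·y_bottling = 42.5 and 4·y_fermentation + 6·y_bottling = 63.
→ y_fermentation = 7.5 and y_bottling = 5.5.
Shadow price of fermentation = 7.5.

7.5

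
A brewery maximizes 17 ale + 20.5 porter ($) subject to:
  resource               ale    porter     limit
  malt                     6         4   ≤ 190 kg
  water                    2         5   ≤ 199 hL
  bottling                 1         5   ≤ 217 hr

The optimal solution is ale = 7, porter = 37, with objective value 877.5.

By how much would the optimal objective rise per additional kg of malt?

2

At the optimum: malt uses 190 of 190 (binding); water uses 199 of 199 (binding); bottling uses 192 of 217 (slack = 25).
Slack constraints have shadow price 0 (complementary slackness).
The binding rows give the dual system: 6·y_malt + 2·y_water = 17 and 4·y_malt + 5·y_water = 20.5.
This yields shadow prices y_malt = 2, y_water = 2.5.
Shadow price of malt = 2.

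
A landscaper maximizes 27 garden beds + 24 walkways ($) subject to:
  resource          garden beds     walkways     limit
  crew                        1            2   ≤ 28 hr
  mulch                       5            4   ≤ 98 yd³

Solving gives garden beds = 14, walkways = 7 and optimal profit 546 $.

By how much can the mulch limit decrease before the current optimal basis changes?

Binding constraints: crew, mulch. The basis is B = [[1,2],[5,4]] with det -6.
Per unit decrease in mulch, x* moves by d = (-0.3333, 0.1667).
The basis stays optimal until garden beds reaches 0; allowable decrease = 42 yd³.

42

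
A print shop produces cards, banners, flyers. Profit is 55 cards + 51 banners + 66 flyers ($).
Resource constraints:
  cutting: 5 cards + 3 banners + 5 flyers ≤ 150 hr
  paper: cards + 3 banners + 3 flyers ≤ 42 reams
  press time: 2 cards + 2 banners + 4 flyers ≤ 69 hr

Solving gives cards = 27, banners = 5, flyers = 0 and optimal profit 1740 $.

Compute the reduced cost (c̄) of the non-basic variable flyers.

Check each constraint at x*: cutting 150/150 (tight); paper 42/42 (tight); press time 64/69 (slack 5).
Slack constraints have shadow price 0 (complementary slackness).
The binding rows give the dual system: 5·y_cutting + 1·y_paper = 55 and 3·y_cutting + 3·y_paper = 51.
→ y_cutting = 9.5 and y_paper = 7.5.
Reduced cost of flyers: c₃ − yᵀa₃ = 66 − (9.5·5 + 7.5·3) = 66 − 70 = -4.

-4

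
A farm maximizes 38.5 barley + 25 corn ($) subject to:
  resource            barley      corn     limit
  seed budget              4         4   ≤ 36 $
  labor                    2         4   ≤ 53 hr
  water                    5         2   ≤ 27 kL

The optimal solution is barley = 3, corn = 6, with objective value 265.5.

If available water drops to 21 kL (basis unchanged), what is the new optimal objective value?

At the optimum: seed budget uses 36 of 36 (binding); labor uses 30 of 53 (slack = 23); water uses 27 of 27 (binding).
By complementary slackness, y = 0 for the non-binding constraint.
The binding rows give the dual system: 4·y_seed budget + 5·y_water = 38.5 and 4·y_seed budget + 2·y_water = 25.
This yields shadow prices y_seed budget = 4, y_water = 4.5.
Δz = y_water·Δb = 4.5 × (-6) = -27, so new z* = 265.5 − 27 = 238.5.

238.5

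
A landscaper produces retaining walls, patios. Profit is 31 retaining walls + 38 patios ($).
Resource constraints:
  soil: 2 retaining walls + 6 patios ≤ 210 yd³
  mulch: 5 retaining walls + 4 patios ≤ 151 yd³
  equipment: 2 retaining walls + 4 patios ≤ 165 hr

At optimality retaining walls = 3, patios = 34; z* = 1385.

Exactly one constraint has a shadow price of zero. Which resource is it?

soil: 210/210 (binding)
mulch: 151/151 (binding)
equipment: 142/165 (slack 23)
By complementary slackness, a constraint with positive slack has shadow price 0 → equipment.

equipment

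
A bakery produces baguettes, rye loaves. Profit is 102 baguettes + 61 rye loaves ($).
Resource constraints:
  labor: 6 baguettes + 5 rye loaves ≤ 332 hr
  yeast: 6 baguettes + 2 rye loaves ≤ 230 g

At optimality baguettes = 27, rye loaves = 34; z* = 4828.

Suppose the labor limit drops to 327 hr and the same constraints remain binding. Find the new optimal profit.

4783

Check each constraint at x*: labor 332/332 (tight); yeast 230/230 (tight).
Dual feasibility on the basic columns requires 6·y_labor + 6·y_yeast = 102, 5·y_labor + 2·y_yeast = 61.
Solving: y_labor = 9, y_yeast = 8.
Δz = y_labor·Δb = 9 × (-5) = -45, so new z* = 4828 − 45 = 4783.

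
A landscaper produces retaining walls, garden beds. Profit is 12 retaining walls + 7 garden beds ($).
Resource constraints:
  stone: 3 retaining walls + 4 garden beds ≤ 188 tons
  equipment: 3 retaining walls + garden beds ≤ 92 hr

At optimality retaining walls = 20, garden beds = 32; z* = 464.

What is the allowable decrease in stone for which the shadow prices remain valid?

Binding constraints: stone, equipment. The basis is B = [[3,4],[3,1]] with det -9.
Per unit decrease in stone, x* moves by d = (0.1111, -0.3333).
The basis stays optimal until garden beds reaches 0; allowable decrease = 96 tons.

96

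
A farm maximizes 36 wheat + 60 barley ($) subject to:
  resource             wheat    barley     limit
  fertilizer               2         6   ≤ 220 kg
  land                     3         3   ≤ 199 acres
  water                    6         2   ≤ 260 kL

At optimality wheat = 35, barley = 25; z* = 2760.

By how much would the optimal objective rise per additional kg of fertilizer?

9

At the optimum: fertilizer uses 220 of 220 (binding); land uses 180 of 199 (slack = 19); water uses 260 of 260 (binding).
By complementary slackness, y = 0 for the non-binding constraint.
Dual feasibility on the basic columns requires 2·y_fertilizer + 6·y_water = 36, 6·y_fertilizer + 2·y_water = 60.
Solving: y_fertilizer = 9, y_water = 3.
Shadow price of fertilizer = 9.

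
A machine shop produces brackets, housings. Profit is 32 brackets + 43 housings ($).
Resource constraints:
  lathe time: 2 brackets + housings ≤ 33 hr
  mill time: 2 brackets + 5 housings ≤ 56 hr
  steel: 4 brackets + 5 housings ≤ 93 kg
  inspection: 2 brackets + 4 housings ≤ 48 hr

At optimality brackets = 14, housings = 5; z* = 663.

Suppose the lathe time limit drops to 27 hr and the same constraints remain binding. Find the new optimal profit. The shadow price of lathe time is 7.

621

Δb = -6, so new z* = 663 + (7)·(-6) = 663 − 42 = 621.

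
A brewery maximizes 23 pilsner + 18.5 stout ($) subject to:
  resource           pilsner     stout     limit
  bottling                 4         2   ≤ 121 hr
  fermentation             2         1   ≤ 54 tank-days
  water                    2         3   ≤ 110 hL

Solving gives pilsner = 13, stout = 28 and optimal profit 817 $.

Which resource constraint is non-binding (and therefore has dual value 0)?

bottling: 108/121 (slack 13)
fermentation: 54/54 (binding)
water: 110/110 (binding)
By complementary slackness, a constraint with positive slack has shadow price 0 → bottling.

bottling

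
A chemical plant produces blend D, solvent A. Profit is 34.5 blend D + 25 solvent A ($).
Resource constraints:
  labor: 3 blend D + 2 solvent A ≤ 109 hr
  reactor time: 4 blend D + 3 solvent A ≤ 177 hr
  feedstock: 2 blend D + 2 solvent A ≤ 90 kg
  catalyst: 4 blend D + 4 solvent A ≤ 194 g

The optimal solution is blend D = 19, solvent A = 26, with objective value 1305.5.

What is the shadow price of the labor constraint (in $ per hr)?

At the optimum: labor uses 109 of 109 (binding); reactor time uses 154 of 177 (slack = 23); feedstock uses 90 of 90 (binding); catalyst uses 180 of 194 (slack = 14).
By complementary slackness, y = 0 for the non-binding constraints.
Dual feasibility on the basic columns requires 3·y_labor + 2·y_feedstock = 34.5, 2·y_labor + 2·y_feedstock = 25.
Solving: y_labor = 9.5, y_feedstock = 3.
Shadow price of labor = 9.5.

9.5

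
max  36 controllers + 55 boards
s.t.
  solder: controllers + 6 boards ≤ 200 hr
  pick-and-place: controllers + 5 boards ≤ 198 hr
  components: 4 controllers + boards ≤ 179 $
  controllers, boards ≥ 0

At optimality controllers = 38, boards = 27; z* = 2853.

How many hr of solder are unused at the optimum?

solder used = 1·38 + 6·27 = 200; slack = 200 − 200 = 0.

0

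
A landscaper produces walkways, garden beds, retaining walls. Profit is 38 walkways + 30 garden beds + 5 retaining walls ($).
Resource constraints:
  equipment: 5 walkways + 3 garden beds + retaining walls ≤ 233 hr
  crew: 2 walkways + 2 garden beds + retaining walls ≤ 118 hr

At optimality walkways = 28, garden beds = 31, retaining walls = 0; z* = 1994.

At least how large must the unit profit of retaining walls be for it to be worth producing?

At the optimum: equipment uses 233 of 233 (binding); crew uses 118 of 118 (binding).
From A_Bᵀ y = c: 5·y_equipment + 2·y_crew = 38; 3·y_equipment + 2·y_crew = 30.
→ y_equipment = 4 and y_crew = 9.
retaining walls enters the basis when its profit ≥ yᵀa₃ = 4·1 + 9·1 = 13.

13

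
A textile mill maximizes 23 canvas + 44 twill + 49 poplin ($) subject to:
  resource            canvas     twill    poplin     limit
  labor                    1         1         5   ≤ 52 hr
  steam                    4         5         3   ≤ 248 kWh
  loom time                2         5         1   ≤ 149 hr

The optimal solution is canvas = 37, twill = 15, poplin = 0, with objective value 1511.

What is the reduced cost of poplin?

Check each constraint at x*: labor 52/52 (tight); steam 223/248 (slack 25); loom time 149/149 (tight).
Since steam is not tight, its dual is 0.
From A_Bᵀ y = c: 1·y_labor + 2·y_loom time = 23; 1·y_labor + 5·y_loom time = 44.
→ y_labor = 9 and y_loom time = 7.
Reduced cost of poplin: c₃ − yᵀa₃ = 49 − (9·5 + 7·1) = 49 − 52 = -3.

-3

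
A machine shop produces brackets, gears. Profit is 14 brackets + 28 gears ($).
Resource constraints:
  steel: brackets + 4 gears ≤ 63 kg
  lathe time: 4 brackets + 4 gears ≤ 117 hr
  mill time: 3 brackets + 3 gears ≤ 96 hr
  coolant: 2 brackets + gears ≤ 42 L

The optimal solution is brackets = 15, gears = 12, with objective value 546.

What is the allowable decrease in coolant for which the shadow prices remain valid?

Binding constraints: steel, coolant. The basis is B = [[1,4],[2,1]] with det -7.
Per unit decrease in coolant, x* moves by d = (-0.5714, 0.1429).
The basis stays optimal until brackets reaches 0; allowable decrease = 26.25 L.

26.25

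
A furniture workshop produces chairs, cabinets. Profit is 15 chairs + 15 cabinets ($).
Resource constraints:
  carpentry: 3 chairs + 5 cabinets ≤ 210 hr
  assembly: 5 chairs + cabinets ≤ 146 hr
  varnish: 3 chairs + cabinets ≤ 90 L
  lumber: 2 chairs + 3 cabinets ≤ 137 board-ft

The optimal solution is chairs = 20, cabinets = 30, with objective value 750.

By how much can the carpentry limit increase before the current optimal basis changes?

12

Binding constraints: carpentry, varnish. The basis is B = [[3,5],[3,1]] with det -12.
Per unit increase in carpentry, x* moves by d = (-0.0833, 0.25).
The basis stays optimal until lumber becomes binding; allowable increase = 12 hr.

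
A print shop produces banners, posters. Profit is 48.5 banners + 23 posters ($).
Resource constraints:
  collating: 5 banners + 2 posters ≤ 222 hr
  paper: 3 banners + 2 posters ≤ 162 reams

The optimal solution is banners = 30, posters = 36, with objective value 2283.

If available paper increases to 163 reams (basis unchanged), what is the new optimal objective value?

2287.5

Check each constraint at x*: collating 222/222 (tight); paper 162/162 (tight).
The binding rows give the dual system: 5·y_collating + 3·y_paper = 48.5 and 2·y_collating + 2·y_paper = 23.
This yields shadow prices y_collating = 7, y_paper = 4.5.
Δz = y_paper·Δb = 4.5 × (1) = 4.5, so new z* = 2283 + 4.5 = 2287.5.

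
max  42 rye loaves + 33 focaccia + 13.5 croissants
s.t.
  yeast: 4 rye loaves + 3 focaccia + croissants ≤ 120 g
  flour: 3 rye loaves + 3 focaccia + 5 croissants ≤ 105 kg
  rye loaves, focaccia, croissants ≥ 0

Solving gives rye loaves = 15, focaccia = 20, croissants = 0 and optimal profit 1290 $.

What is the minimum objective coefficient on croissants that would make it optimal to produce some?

19

At the optimum: yeast uses 120 of 120 (binding); flour uses 105 of 105 (binding).
Dual feasibility on the basic columns requires 4·y_yeast + 3·y_flour = 42, 3·y_yeast + 3·y_flour = 33.
This yields shadow prices y_yeast = 9, y_flour = 2.
croissants enters the basis when its profit ≥ yᵀa₃ = 9·1 + 2·5 = 19.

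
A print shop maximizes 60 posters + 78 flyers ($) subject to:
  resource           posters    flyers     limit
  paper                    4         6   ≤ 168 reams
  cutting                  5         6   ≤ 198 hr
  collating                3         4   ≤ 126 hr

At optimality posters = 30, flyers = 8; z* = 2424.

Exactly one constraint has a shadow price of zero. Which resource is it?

paper: 168/168 (binding)
cutting: 198/198 (binding)
collating: 122/126 (slack 4)
By complementary slackness, a constraint with positive slack has shadow price 0 → collating.

collating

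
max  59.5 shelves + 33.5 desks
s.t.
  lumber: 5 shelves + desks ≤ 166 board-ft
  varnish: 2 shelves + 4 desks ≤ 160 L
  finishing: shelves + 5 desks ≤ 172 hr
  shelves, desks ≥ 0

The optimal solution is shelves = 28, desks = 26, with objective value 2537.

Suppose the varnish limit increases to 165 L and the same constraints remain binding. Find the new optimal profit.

Binding: lumber and varnish. Non-binding: finishing (14 unused).
By complementary slackness, y = 0 for the non-binding constraint.
The binding rows give the dual system: 5·y_lumber + 2·y_varnish = 59.5 and 1·y_lumber + 4·y_varnish = 33.5.
Solving: y_lumber = 9.5, y_varnish = 6.
Δz = y_varnish·Δb = 6 × (5) = 30, so new z* = 2537 + 30 = 2567.

2567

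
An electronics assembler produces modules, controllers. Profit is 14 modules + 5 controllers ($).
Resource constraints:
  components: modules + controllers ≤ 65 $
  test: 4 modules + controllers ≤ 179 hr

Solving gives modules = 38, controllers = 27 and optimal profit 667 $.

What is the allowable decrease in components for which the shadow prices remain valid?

20.25

Binding constraints: components, test. The basis is B = [[1,1],[4,1]] with det -3.
Per unit decrease in components, x* moves by d = (0.3333, -1.3333).
The basis stays optimal until controllers reaches 0; allowable decrease = 20.25 $.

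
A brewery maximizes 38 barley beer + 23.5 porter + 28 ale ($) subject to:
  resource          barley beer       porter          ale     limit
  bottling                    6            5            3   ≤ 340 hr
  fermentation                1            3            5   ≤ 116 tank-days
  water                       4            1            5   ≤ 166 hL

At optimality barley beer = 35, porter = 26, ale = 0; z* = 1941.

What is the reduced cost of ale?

-1.5

Check each constraint at x*: bottling 340/340 (tight); fermentation 113/116 (slack 3); water 166/166 (tight).
Since fermentation is not tight, its dual is 0.
From A_Bᵀ y = c: 6·y_bottling + 4·y_water = 38; 5·y_bottling + 1·y_water = 23.5.
→ y_bottling = 4 and y_water = 3.5.
Reduced cost of ale: c₃ − yᵀa₃ = 28 − (4·3 + 3.5·5) = 28 − 29.5 = -1.5.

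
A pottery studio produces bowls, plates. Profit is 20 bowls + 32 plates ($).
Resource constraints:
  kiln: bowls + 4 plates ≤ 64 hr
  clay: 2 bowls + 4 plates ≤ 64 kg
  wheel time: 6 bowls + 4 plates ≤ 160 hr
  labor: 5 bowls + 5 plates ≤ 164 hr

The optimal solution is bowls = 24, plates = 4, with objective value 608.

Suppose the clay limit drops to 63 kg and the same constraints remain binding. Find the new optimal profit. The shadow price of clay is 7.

601

Δb = -1, so new z* = 608 + (7)·(-1) = 608 − 7 = 601.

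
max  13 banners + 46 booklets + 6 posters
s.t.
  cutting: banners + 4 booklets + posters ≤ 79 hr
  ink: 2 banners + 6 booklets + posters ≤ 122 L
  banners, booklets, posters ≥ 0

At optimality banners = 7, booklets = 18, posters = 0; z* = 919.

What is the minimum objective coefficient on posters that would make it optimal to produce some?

10

Check each constraint at x*: cutting 79/79 (tight); ink 122/122 (tight).
From A_Bᵀ y = c: 1·y_cutting + 2·y_ink = 13; 4·y_cutting + 6·y_ink = 46.
This yields shadow prices y_cutting = 7, y_ink = 3.
posters enters the basis when its profit ≥ yᵀa₃ = 7·1 + 3·1 = 10.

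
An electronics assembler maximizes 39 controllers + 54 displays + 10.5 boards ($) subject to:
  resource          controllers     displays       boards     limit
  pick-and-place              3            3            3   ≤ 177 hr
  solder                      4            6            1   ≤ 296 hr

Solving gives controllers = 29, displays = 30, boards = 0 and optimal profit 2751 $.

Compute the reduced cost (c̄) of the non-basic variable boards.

-6

At the optimum: pick-and-place uses 177 of 177 (binding); solder uses 296 of 296 (binding).
Dual feasibility on the basic columns requires 3·y_pick-and-place + 4·y_solder = 39, 3·y_pick-and-place + 6·y_solder = 54.
→ y_pick-and-place = 3 and y_solder = 7.5.
Reduced cost of boards: c₃ − yᵀa₃ = 10.5 − (3·3 + 7.5·1) = 10.5 − 16.5 = -6.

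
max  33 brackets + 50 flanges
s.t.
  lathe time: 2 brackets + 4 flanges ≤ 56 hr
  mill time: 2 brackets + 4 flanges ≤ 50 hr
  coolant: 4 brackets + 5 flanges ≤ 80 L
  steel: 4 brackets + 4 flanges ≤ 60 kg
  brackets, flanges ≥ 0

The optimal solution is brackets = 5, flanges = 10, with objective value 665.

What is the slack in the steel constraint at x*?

steel used = 4·5 + 4·10 = 60; slack = 60 − 60 = 0.

0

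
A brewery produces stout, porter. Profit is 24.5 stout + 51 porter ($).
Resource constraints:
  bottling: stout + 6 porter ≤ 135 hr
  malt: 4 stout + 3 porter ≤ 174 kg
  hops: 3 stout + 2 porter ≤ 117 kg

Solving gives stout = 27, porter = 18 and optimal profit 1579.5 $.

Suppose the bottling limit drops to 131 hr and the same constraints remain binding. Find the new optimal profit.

Binding: bottling and hops. Non-binding: malt (12 unused).
Since malt is not tight, its dual is 0.
Dual feasibility on the basic columns requires 1·y_bottling + 3·y_hops = 24.5, 6·y_bottling + 2·y_hops = 51.
Solving: y_bottling = 6.5, y_hops = 6.
Δz = y_bottling·Δb = 6.5 × (-4) = -26, so new z* = 1579.5 − 26 = 1553.5.

1553.5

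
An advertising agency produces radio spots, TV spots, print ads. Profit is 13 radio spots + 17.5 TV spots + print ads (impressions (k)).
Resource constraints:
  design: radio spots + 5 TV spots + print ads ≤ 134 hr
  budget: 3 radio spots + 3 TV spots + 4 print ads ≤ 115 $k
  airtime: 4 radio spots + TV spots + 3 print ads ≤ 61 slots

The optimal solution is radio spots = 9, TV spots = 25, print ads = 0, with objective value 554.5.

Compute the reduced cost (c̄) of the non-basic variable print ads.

-9.5

Check each constraint at x*: design 134/134 (tight); budget 102/115 (slack 13); airtime 61/61 (tight).
By complementary slackness, y = 0 for the non-binding constraint.
Dual feasibility on the basic columns requires 1·y_design + 4·y_airtime = 13, 5·y_design + 1·y_airtime = 17.5.
→ y_design = 3 and y_airtime = 2.5.
Reduced cost of print ads: c₃ − yᵀa₃ = 1 − (3·1 + 2.5·3) = 1 − 10.5 = -9.5.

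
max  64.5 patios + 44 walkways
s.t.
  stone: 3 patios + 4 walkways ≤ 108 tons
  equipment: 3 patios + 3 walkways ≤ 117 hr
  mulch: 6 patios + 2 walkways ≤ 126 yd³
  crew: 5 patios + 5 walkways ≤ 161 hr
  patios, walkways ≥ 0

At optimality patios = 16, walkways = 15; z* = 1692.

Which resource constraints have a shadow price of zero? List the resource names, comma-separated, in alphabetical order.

crew, equipment

stone: 108/108 (binding)
equipment: 93/117 (slack 24)
mulch: 126/126 (binding)
crew: 155/161 (slack 6)
By complementary slackness, a constraint with positive slack has shadow price 0 → crew, equipment.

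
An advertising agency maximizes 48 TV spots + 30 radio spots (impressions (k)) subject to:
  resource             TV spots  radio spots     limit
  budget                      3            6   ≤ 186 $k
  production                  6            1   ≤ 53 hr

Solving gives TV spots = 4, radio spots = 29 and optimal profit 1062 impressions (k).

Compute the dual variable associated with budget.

At the optimum: budget uses 186 of 186 (binding); production uses 53 of 53 (binding).
From A_Bᵀ y = c: 3·y_budget + 6·y_production = 48; 6·y_budget + 1·y_production = 30.
→ y_budget = 4 and y_production = 6.
Shadow price of budget = 4.

4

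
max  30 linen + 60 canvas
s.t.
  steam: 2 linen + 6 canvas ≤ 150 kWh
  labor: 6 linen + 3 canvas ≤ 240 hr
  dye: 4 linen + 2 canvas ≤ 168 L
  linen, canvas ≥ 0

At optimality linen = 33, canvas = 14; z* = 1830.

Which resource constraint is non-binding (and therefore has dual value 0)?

dye

steam: 150/150 (binding)
labor: 240/240 (binding)
dye: 160/168 (slack 8)
By complementary slackness, a constraint with positive slack has shadow price 0 → dye.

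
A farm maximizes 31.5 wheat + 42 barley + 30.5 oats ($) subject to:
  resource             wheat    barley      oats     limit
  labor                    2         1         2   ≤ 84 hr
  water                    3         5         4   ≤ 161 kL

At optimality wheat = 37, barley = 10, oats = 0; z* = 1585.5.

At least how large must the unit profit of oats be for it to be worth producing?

Both labor and water are binding at x*.
Dual feasibility on the basic columns requires 2·y_labor + 3·y_water = 31.5, 1·y_labor + 5·y_water = 42.
→ y_labor = 4.5 and y_water = 7.5.
oats enters the basis when its profit ≥ yᵀa₃ = 4.5·2 + 7.5·4 = 39.

39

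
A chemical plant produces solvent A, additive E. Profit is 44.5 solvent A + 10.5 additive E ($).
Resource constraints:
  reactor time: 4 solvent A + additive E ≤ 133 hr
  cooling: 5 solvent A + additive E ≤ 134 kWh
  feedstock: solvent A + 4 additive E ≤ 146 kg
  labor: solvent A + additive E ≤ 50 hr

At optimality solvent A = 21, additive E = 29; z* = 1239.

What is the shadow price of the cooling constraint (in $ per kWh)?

Binding: cooling and labor. Non-binding: reactor time (20 unused), feedstock (9 unused).
Since reactor time, feedstock are not tight, their duals are 0.
Dual feasibility on the basic columns requires 5·y_cooling + 1·y_labor = 44.5, 1·y_cooling + 1·y_labor = 10.5.
→ y_cooling = 8.5 and y_labor = 2.
Shadow price of cooling = 8.5.

8.5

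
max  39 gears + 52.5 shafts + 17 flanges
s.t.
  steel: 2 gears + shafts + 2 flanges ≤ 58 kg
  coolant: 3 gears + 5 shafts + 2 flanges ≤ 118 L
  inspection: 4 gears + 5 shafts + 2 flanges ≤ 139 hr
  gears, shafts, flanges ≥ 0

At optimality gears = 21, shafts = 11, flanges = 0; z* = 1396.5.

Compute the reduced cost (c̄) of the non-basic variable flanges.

-4

At the optimum: steel uses 53 of 58 (slack = 5); coolant uses 118 of 118 (binding); inspection uses 139 of 139 (binding).
Since steel is not tight, its dual is 0.
Dual feasibility on the basic columns requires 3·y_coolant + 4·y_inspection = 39, 5·y_coolant + 5·y_inspection = 52.5.
→ y_coolant = 3 and y_inspection = 7.5.
Reduced cost of flanges: c₃ − yᵀa₃ = 17 − (3·2 + 7.5·2) = 17 − 21 = -4.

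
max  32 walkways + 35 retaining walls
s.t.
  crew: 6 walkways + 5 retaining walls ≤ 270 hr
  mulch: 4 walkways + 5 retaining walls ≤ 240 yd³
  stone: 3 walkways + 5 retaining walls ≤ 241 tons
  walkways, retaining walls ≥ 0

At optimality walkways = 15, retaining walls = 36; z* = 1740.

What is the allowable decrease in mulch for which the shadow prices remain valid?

60

Binding constraints: crew, mulch. The basis is B = [[6,5],[4,5]] with det 10.
Per unit decrease in mulch, x* moves by d = (0.5, -0.6).
The basis stays optimal until retaining walls reaches 0; allowable decrease = 60 yd³.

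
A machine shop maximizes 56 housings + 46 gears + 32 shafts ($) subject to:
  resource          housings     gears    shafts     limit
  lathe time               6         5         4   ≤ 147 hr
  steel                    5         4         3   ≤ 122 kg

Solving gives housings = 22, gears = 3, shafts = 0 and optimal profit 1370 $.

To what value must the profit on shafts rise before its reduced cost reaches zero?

Check each constraint at x*: lathe time 147/147 (tight); steel 122/122 (tight).
The binding rows give the dual system: 6·y_lathe time + 5·y_steel = 56 and 5·y_lathe time + 4·y_steel = 46.
Solving: y_lathe time = 6, y_steel = 4.
shafts enters the basis when its profit ≥ yᵀa₃ = 6·4 + 4·3 = 36.

36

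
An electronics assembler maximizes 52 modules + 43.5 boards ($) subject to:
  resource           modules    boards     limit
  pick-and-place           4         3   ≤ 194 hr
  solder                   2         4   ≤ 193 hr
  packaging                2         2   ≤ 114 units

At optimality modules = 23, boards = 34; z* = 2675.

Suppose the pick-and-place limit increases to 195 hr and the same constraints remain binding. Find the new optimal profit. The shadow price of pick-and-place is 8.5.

Δb = 1, so new z* = 2675 + (8.5)·(1) = 2675 + 8.5 = 2683.5.

2683.5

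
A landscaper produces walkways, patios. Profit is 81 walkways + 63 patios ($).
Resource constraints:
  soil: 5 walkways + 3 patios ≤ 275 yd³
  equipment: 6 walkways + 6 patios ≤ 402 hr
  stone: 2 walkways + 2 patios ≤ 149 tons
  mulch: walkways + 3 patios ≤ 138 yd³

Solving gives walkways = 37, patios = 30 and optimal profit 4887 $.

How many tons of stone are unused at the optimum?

15

stone used = 2·37 + 2·30 = 134; slack = 149 − 134 = 15.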